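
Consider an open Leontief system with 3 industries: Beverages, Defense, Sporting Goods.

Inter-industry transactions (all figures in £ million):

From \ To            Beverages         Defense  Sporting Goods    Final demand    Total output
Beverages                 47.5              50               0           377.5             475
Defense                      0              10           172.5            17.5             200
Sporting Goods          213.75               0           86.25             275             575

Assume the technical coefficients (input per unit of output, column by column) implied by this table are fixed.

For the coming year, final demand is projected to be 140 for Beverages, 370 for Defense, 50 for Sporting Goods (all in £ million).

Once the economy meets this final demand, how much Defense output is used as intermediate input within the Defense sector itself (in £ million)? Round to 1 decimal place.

Technical coefficients a_ij = z_ij / X_j:
  a_BB = 47.5/475 = 0.10, a_DB = 0/475 = 0.00, a_SB = 213.75/475 = 0.45
  a_BD = 50/200 = 0.25, a_DD = 10/200 = 0.05, a_SD = 0/200 = 0.00
  a_BS = 0/575 = 0.00, a_DS = 172.5/575 = 0.30, a_SS = 86.25/575 = 0.15
I − A =
  [   0.90    -0.25     0.00]
  [   0.00     0.95    -0.30]
  [  -0.45     0.00     0.85]
Cofactors of I−A, C_ij = (−1)^(i+j)·(minor ij) (rows/columns in the sector order above):
  C_11 = (0.95)(0.85) − (-0.30)(0.00) = 0.8075
  C_12 = −[(0.00)(0.85) − (-0.30)(-0.45)] = 0.1350
  C_13 = (0.00)(0.00) − (0.95)(-0.45) = 0.4275
  C_21 = −[(-0.25)(0.85) − (0.00)(0.00)] = 0.2125
  C_22 = (0.90)(0.85) − (0.00)(-0.45) = 0.7650
  C_23 = −[(0.90)(0.00) − (-0.25)(-0.45)] = 0.1125
  C_31 = (-0.25)(-0.30) − (0.00)(0.95) = 0.0750
  C_32 = −[(0.90)(-0.30) − (0.00)(0.00)] = 0.2700
  C_33 = (0.90)(0.95) − (-0.25)(0.00) = 0.8550
det(I−A) = Σ_j (I−A)_1j·C_1j = (0.90)(0.8075) + (-0.25)(0.1350) + (0.00)(0.4275) = 0.6930
adj(I−A) = Cᵀ =
  [ 0.8075   0.2125   0.0750]
  [ 0.1350   0.7650   0.2700]
  [ 0.4275   0.1125   0.8550]
(I − A)⁻¹ = adj(I−A) / det(I−A) ≈
  [   1.1652     0.3066     0.1082]
  [   0.1948     1.1039     0.3896]
  [   0.6169     0.1623     1.2338]
First solve x = (I − A)⁻¹ d = adj(I−A)·d / det(I−A); in particular x_D = (0.1350·140 + 0.7650·370 + 0.2700·50) / 0.6930 = 315.45 / 0.6930 ≈ 455.195.
Intermediate flow from D to D: z_DD = a_DD · x_D = 0.05 × 315.45 / 0.6930 = 15.7725 / 0.6930 ≈ 22.8.

z_DD = 22.8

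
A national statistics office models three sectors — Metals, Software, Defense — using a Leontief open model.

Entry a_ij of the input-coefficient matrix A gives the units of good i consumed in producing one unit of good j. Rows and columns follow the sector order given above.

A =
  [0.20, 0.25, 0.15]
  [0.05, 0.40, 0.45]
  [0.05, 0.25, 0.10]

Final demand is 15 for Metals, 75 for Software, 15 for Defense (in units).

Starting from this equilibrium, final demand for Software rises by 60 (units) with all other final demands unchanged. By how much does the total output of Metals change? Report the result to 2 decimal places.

I − A =
  [   0.80    -0.25    -0.15]
  [  -0.05     0.60    -0.45]
  [  -0.05    -0.25     0.90]
Cofactors of I−A, C_ij = (−1)^(i+j)·(minor ij) (rows/columns in the sector order above):
  C_11 = (0.60)(0.90) − (-0.45)(-0.25) = 0.4275
  C_12 = −[(-0.05)(0.90) − (-0.45)(-0.05)] = 0.0675
  C_13 = (-0.05)(-0.25) − (0.60)(-0.05) = 0.0425
  C_21 = −[(-0.25)(0.90) − (-0.15)(-0.25)] = 0.2625
  C_22 = (0.80)(0.90) − (-0.15)(-0.05) = 0.7125
  C_23 = −[(0.80)(-0.25) − (-0.25)(-0.05)] = 0.2125
  C_31 = (-0.25)(-0.45) − (-0.15)(0.60) = 0.2025
  C_32 = −[(0.80)(-0.45) − (-0.15)(-0.05)] = 0.3675
  C_33 = (0.80)(0.60) − (-0.25)(-0.05) = 0.4675
det(I−A) = Σ_j (I−A)_1j·C_1j = (0.80)(0.4275) + (-0.25)(0.0675) + (-0.15)(0.0425) = 0.31875
adj(I−A) = Cᵀ =
  [ 0.4275   0.2625   0.2025]
  [ 0.0675   0.7125   0.3675]
  [ 0.0425   0.2125   0.4675]
(I − A)⁻¹ = adj(I−A) / det(I−A) ≈
  [   1.3412     0.8235     0.6353]
  [   0.2118     2.2353     1.1529]
  [   0.1333     0.6667     1.4667]
Δx = (I − A)⁻¹ Δd with Δd having +60 in the Software component and 0 elsewhere.
So Δx_M = L_MS · (+60), where L_MS = adj(I−A)_MS / det(I−A) = 0.2625 / 0.31875.
Δx_M = 0.2625 × (+60) / 0.31875 = 15.75 / 0.31875 ≈ 49.41.

Δx_M = 49.41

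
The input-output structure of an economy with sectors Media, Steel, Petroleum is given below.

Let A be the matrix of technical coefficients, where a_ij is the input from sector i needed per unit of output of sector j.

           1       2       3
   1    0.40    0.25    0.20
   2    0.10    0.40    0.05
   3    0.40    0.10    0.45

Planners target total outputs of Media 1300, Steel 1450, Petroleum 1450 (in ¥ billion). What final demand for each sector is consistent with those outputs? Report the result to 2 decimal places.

d_1 = 127.50, d_2 = 667.50, d_3 = 132.50

I − A =
  [   0.60    -0.25    -0.20]
  [  -0.10     0.60    -0.05]
  [  -0.40    -0.10     0.55]
d = (I − A) x:
  d_1 = (+0.60)·1300 + (-0.25)·1450 + (-0.20)·1450 = 127.50
  d_2 = (-0.10)·1300 + (+0.60)·1450 + (-0.05)·1450 = 667.50
  d_3 = (-0.40)·1300 + (-0.10)·1450 + (+0.55)·1450 = 132.50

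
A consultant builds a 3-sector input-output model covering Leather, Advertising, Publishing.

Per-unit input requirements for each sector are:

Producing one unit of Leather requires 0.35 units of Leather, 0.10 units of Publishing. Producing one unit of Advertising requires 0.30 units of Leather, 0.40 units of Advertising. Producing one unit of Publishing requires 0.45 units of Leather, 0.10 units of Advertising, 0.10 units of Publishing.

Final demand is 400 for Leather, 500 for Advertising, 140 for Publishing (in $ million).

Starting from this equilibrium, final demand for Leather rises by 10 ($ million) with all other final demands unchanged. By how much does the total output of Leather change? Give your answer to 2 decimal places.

Δx_1 = 16.82

I − A =
  [   0.65    -0.30    -0.45]
  [   0.00     0.60    -0.10]
  [  -0.10     0.00     0.90]
Cofactors of I−A, C_ij = (−1)^(i+j)·(minor ij) (rows/columns in the sector order above):
  C_11 = (0.60)(0.90) − (-0.10)(0.00) = 0.5400
  C_12 = −[(0.00)(0.90) − (-0.10)(-0.10)] = 0.0100
  C_13 = (0.00)(0.00) − (0.60)(-0.10) = 0.0600
  C_21 = −[(-0.30)(0.90) − (-0.45)(0.00)] = 0.2700
  C_22 = (0.65)(0.90) − (-0.45)(-0.10) = 0.5400
  C_23 = −[(0.65)(0.00) − (-0.30)(-0.10)] = 0.0300
  C_31 = (-0.30)(-0.10) − (-0.45)(0.60) = 0.3000
  C_32 = −[(0.65)(-0.10) − (-0.45)(0.00)] = 0.0650
  C_33 = (0.65)(0.60) − (-0.30)(0.00) = 0.3900
det(I−A) = Σ_j (I−A)_1j·C_1j = (0.65)(0.5400) + (-0.30)(0.0100) + (-0.45)(0.0600) = 0.3210
adj(I−A) = Cᵀ =
  [ 0.5400   0.2700   0.3000]
  [ 0.0100   0.5400   0.0650]
  [ 0.0600   0.0300   0.3900]
(I − A)⁻¹ = adj(I−A) / det(I−A) ≈
  [   1.6822     0.8411     0.9346]
  [   0.0312     1.6822     0.2025]
  [   0.1869     0.0935     1.2150]
Δx = (I − A)⁻¹ Δd with Δd having +10 in the Leather component and 0 elsewhere.
So Δx_1 = L_11 · (+10), where L_11 = adj(I−A)_11 / det(I−A) = 0.5400 / 0.3210.
Δx_1 = 0.5400 × (+10) / 0.3210 = 5.40 / 0.3210 ≈ 16.82.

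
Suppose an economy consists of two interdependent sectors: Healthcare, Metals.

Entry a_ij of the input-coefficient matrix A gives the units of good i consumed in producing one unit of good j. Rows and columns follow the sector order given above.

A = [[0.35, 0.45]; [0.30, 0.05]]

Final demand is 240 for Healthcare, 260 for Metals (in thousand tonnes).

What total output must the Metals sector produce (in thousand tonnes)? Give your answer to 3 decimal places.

x_M = 499.482

I − A =
  [   0.65    -0.45]
  [  -0.30     0.95]
det(I−A) = (0.65)(0.95) − (-0.45)(-0.30) = 0.4825
adj(I−A) = [[0.95, 0.45], [0.30, 0.65]]
(I − A)⁻¹ = adj(I−A) / det(I−A) ≈
  [   1.9689     0.9326]
  [   0.6218     1.3472]
x = (I − A)⁻¹ d = adj(I−A)·d / det(I−A), with det(I−A) = 0.4825:
  x_H = (0.95·240 + 0.45·260) / 0.4825 = 345.00 / 0.4825 ≈ 715.026
  x_M = (0.30·240 + 0.65·260) / 0.4825 = 241.00 / 0.4825 ≈ 499.482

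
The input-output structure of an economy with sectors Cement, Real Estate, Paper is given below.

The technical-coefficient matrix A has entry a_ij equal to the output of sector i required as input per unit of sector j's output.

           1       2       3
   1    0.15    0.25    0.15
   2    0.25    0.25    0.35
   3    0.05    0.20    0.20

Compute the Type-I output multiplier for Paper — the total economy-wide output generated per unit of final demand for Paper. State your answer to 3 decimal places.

m_3 = 2.898

I − A =
  [   0.85    -0.25    -0.15]
  [  -0.25     0.75    -0.35]
  [  -0.05    -0.20     0.80]
Cofactors of I−A, C_ij = (−1)^(i+j)·(minor ij) (rows/columns in the sector order above):
  C_11 = (0.75)(0.80) − (-0.35)(-0.20) = 0.5300
  C_12 = −[(-0.25)(0.80) − (-0.35)(-0.05)] = 0.2175
  C_13 = (-0.25)(-0.20) − (0.75)(-0.05) = 0.0875
  C_21 = −[(-0.25)(0.80) − (-0.15)(-0.20)] = 0.2300
  C_22 = (0.85)(0.80) − (-0.15)(-0.05) = 0.6725
  C_23 = −[(0.85)(-0.20) − (-0.25)(-0.05)] = 0.1825
  C_31 = (-0.25)(-0.35) − (-0.15)(0.75) = 0.2000
  C_32 = −[(0.85)(-0.35) − (-0.15)(-0.25)] = 0.3350
  C_33 = (0.85)(0.75) − (-0.25)(-0.25) = 0.5750
det(I−A) = Σ_j (I−A)_1j·C_1j = (0.85)(0.5300) + (-0.25)(0.2175) + (-0.15)(0.0875) = 0.3830
adj(I−A) = Cᵀ =
  [ 0.5300   0.2300   0.2000]
  [ 0.2175   0.6725   0.3350]
  [ 0.0875   0.1825   0.5750]
(I − A)⁻¹ = adj(I−A) / det(I−A) ≈
  [   1.3838     0.6005     0.5222]
  [   0.5679     1.7559     0.8747]
  [   0.2285     0.4765     1.5013]
The output multiplier for sector j is the column-j sum of the Leontief inverse (I − A)⁻¹ = adj(I−A) / det(I−A).
Column 3 of adj(I−A): (0.2000, 0.3350, 0.5750); det(I−A) = 0.3830.
m_3 = (0.2000 + 0.3350 + 0.5750) / 0.3830 = 1.11 / 0.3830 ≈ 2.898.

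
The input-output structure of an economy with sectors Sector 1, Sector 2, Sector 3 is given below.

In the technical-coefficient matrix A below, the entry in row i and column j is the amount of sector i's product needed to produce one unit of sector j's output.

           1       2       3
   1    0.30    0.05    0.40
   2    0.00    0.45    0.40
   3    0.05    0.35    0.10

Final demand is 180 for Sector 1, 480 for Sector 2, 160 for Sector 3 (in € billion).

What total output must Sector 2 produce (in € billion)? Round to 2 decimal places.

I − A =
  [   0.70    -0.05    -0.40]
  [   0.00     0.55    -0.40]
  [  -0.05    -0.35     0.90]
Cofactors of I−A, C_ij = (−1)^(i+j)·(minor ij) (rows/columns in the sector order above):
  C_11 = (0.55)(0.90) − (-0.40)(-0.35) = 0.3550
  C_12 = −[(0.00)(0.90) − (-0.40)(-0.05)] = 0.0200
  C_13 = (0.00)(-0.35) − (0.55)(-0.05) = 0.0275
  C_21 = −[(-0.05)(0.90) − (-0.40)(-0.35)] = 0.1850
  C_22 = (0.70)(0.90) − (-0.40)(-0.05) = 0.6100
  C_23 = −[(0.70)(-0.35) − (-0.05)(-0.05)] = 0.2475
  C_31 = (-0.05)(-0.40) − (-0.40)(0.55) = 0.2400
  C_32 = −[(0.70)(-0.40) − (-0.40)(0.00)] = 0.2800
  C_33 = (0.70)(0.55) − (-0.05)(0.00) = 0.3850
det(I−A) = Σ_j (I−A)_1j·C_1j = (0.70)(0.3550) + (-0.05)(0.0200) + (-0.40)(0.0275) = 0.2365
adj(I−A) = Cᵀ =
  [ 0.3550   0.1850   0.2400]
  [ 0.0200   0.6100   0.2800]
  [ 0.0275   0.2475   0.3850]
(I − A)⁻¹ = adj(I−A) / det(I−A) ≈
  [   1.5011     0.7822     1.0148]
  [   0.0846     2.5793     1.1839]
  [   0.1163     1.0465     1.6279]
x = (I − A)⁻¹ d = adj(I−A)·d / det(I−A), with det(I−A) = 0.2365:
  x_1 = (0.3550·180 + 0.1850·480 + 0.2400·160) / 0.2365 = 191.10 / 0.2365 ≈ 808.03
  x_2 = (0.0200·180 + 0.6100·480 + 0.2800·160) / 0.2365 = 341.20 / 0.2365 ≈ 1442.71
  x_3 = (0.0275·180 + 0.2475·480 + 0.3850·160) / 0.2365 = 185.35 / 0.2365 ≈ 783.72

x_2 = 1442.71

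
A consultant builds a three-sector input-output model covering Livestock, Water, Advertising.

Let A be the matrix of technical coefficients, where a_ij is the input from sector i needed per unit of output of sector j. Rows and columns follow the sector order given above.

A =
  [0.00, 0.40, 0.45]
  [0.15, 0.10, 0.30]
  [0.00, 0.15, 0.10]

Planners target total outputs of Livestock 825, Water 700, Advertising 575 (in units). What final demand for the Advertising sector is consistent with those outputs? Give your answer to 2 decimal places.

I − A =
  [   1.00    -0.40    -0.45]
  [  -0.15     0.90    -0.30]
  [   0.00    -0.15     0.90]
d = (I − A) x:
  d_1 = (+1.00)·825 + (-0.40)·700 + (-0.45)·575 = 286.25
  d_2 = (-0.15)·825 + (+0.90)·700 + (-0.30)·575 = 333.75
  d_3 = (+0.00)·825 + (-0.15)·700 + (+0.90)·575 = 412.50

d_3 = 412.50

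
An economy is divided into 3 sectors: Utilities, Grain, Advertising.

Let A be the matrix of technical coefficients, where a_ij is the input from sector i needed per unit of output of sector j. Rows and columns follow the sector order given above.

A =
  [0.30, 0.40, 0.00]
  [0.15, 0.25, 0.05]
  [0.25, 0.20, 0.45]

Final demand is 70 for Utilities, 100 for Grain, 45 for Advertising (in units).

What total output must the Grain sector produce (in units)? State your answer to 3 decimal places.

I − A =
  [   0.70    -0.40     0.00]
  [  -0.15     0.75    -0.05]
  [  -0.25    -0.20     0.55]
Cofactors of I−A, C_ij = (−1)^(i+j)·(minor ij) (rows/columns in the sector order above):
  C_11 = (0.75)(0.55) − (-0.05)(-0.20) = 0.4025
  C_12 = −[(-0.15)(0.55) − (-0.05)(-0.25)] = 0.0950
  C_13 = (-0.15)(-0.20) − (0.75)(-0.25) = 0.2175
  C_21 = −[(-0.40)(0.55) − (0.00)(-0.20)] = 0.2200
  C_22 = (0.70)(0.55) − (0.00)(-0.25) = 0.3850
  C_23 = −[(0.70)(-0.20) − (-0.40)(-0.25)] = 0.2400
  C_31 = (-0.40)(-0.05) − (0.00)(0.75) = 0.0200
  C_32 = −[(0.70)(-0.05) − (0.00)(-0.15)] = 0.0350
  C_33 = (0.70)(0.75) − (-0.40)(-0.15) = 0.4650
det(I−A) = Σ_j (I−A)_1j·C_1j = (0.70)(0.4025) + (-0.40)(0.0950) + (0.00)(0.2175) = 0.24375
adj(I−A) = Cᵀ =
  [ 0.4025   0.2200   0.0200]
  [ 0.0950   0.3850   0.0350]
  [ 0.2175   0.2400   0.4650]
(I − A)⁻¹ = adj(I−A) / det(I−A) ≈
  [   1.6513     0.9026     0.0821]
  [   0.3897     1.5795     0.1436]
  [   0.8923     0.9846     1.9077]
x = (I − A)⁻¹ d = adj(I−A)·d / det(I−A), with det(I−A) = 0.24375:
  x_1 = (0.4025·70 + 0.2200·100 + 0.0200·45) / 0.24375 = 51.075 / 0.24375 ≈ 209.538
  x_2 = (0.0950·70 + 0.3850·100 + 0.0350·45) / 0.24375 = 46.725 / 0.24375 ≈ 191.692
  x_3 = (0.2175·70 + 0.2400·100 + 0.4650·45) / 0.24375 = 60.15 / 0.24375 ≈ 246.769

x_2 = 191.692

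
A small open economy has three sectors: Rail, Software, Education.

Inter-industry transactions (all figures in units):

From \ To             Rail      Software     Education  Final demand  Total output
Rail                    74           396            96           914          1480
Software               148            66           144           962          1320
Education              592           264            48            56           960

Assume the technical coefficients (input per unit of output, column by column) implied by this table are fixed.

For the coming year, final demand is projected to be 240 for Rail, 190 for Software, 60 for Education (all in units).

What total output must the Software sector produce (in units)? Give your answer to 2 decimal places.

x_2 = 283.18

Technical coefficients a_ij = z_ij / X_j:
  a_11 = 74/1480 = 0.05, a_21 = 148/1480 = 0.10, a_31 = 592/1480 = 0.40
  a_12 = 396/1320 = 0.30, a_22 = 66/1320 = 0.05, a_32 = 264/1320 = 0.20
  a_13 = 96/960 = 0.10, a_23 = 144/960 = 0.15, a_33 = 48/960 = 0.05
I − A =
  [   0.95    -0.30    -0.10]
  [  -0.10     0.95    -0.15]
  [  -0.40    -0.20     0.95]
Cofactors of I−A, C_ij = (−1)^(i+j)·(minor ij) (rows/columns in the sector order above):
  C_11 = (0.95)(0.95) − (-0.15)(-0.20) = 0.8725
  C_12 = −[(-0.10)(0.95) − (-0.15)(-0.40)] = 0.1550
  C_13 = (-0.10)(-0.20) − (0.95)(-0.40) = 0.4000
  C_21 = −[(-0.30)(0.95) − (-0.10)(-0.20)] = 0.3050
  C_22 = (0.95)(0.95) − (-0.10)(-0.40) = 0.8625
  C_23 = −[(0.95)(-0.20) − (-0.30)(-0.40)] = 0.3100
  C_31 = (-0.30)(-0.15) − (-0.10)(0.95) = 0.1400
  C_32 = −[(0.95)(-0.15) − (-0.10)(-0.10)] = 0.1525
  C_33 = (0.95)(0.95) − (-0.30)(-0.10) = 0.8725
det(I−A) = Σ_j (I−A)_1j·C_1j = (0.95)(0.8725) + (-0.30)(0.1550) + (-0.10)(0.4000) = 0.742375
adj(I−A) = Cᵀ =
  [ 0.8725   0.3050   0.1400]
  [ 0.1550   0.8625   0.1525]
  [ 0.4000   0.3100   0.8725]
(I − A)⁻¹ = adj(I−A) / det(I−A) ≈
  [   1.1753     0.4108     0.1886]
  [   0.2088     1.1618     0.2054]
  [   0.5388     0.4176     1.1753]
x = (I − A)⁻¹ d = adj(I−A)·d / det(I−A), with det(I−A) = 0.742375:
  x_1 = (0.8725·240 + 0.3050·190 + 0.1400·60) / 0.742375 = 275.75 / 0.742375 ≈ 371.44
  x_2 = (0.1550·240 + 0.8625·190 + 0.1525·60) / 0.742375 = 210.225 / 0.742375 ≈ 283.18
  x_3 = (0.4000·240 + 0.3100·190 + 0.8725·60) / 0.742375 = 207.25 / 0.742375 ≈ 279.17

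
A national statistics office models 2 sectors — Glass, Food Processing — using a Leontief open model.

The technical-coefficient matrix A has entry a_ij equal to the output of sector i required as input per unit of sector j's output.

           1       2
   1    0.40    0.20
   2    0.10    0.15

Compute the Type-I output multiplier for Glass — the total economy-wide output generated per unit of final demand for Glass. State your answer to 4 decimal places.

m_1 = 1.9388

I − A =
  [   0.60    -0.20]
  [  -0.10     0.85]
det(I−A) = (0.60)(0.85) − (-0.20)(-0.10) = 0.4900
adj(I−A) = [[0.85, 0.20], [0.10, 0.60]]
(I − A)⁻¹ = adj(I−A) / det(I−A) ≈
  [   1.73469     0.40816]
  [   0.20408     1.22449]
The output multiplier for sector j is the column-j sum of the Leontief inverse (I − A)⁻¹ = adj(I−A) / det(I−A).
Column 1 of adj(I−A): (0.85, 0.10); det(I−A) = 0.4900.
m_1 = (0.85 + 0.10) / 0.4900 = 0.95 / 0.4900 ≈ 1.9388.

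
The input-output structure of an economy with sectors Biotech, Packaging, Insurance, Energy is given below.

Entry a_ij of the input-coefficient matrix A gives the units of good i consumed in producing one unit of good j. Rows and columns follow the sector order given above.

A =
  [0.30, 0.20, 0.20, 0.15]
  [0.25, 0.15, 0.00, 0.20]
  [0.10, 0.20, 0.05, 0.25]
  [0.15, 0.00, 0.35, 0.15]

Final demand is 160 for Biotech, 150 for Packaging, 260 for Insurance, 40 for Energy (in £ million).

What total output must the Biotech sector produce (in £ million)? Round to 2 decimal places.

x_B = 579.11

I − A =
  [   0.70    -0.20    -0.20    -0.15]
  [  -0.25     0.85     0.00    -0.20]
  [  -0.10    -0.20     0.95    -0.25]
  [  -0.15     0.00    -0.35     0.85]
Compute the cofactors C_ij = (−1)^(i+j)·(3×3 minor ij) of I−A; the adjugate is their transpose:
adj(I−A) = Cᵀ =
  [ 0.598000   0.188500   0.203125   0.209625]
  [ 0.215500   0.452875   0.110625   0.177125]
  [ 0.152625   0.139000   0.438125   0.188500]
  [ 0.168375   0.090500   0.216250   0.490750]
det(I−A) = Σ_j (I−A)_1j·C_1j = (0.70)(0.598000) + (-0.20)(0.215500) + (-0.20)(0.152625) + (-0.15)(0.168375) = 0.31971875
(I − A)⁻¹ = adj(I−A) / det(I−A) ≈
  [   1.8704     0.5896     0.6353     0.6557]
  [   0.6740     1.4165     0.3460     0.5540]
  [   0.4774     0.4348     1.3703     0.5896]
  [   0.5266     0.2831     0.6764     1.5349]
x = (I − A)⁻¹ d = adj(I−A)·d / det(I−A), with det(I−A) = 0.31971875:
  x_B = (0.598000·160 + 0.188500·150 + 0.203125·260 + 0.209625·40) / 0.31971875 = 185.1525 / 0.31971875 ≈ 579.11
  x_P = (0.215500·160 + 0.452875·150 + 0.110625·260 + 0.177125·40) / 0.31971875 = 138.25875 / 0.31971875 ≈ 432.44
  x_I = (0.152625·160 + 0.139000·150 + 0.438125·260 + 0.188500·40) / 0.31971875 = 166.7225 / 0.31971875 ≈ 521.47
  x_E = (0.168375·160 + 0.090500·150 + 0.216250·260 + 0.490750·40) / 0.31971875 = 116.37 / 0.31971875 ≈ 363.98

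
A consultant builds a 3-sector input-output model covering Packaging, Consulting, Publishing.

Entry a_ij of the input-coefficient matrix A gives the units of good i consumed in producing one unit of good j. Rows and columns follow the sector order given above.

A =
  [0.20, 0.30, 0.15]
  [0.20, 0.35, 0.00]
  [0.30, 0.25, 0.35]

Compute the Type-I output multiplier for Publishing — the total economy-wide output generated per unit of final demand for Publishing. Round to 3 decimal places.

m_3 = 2.240

I − A =
  [   0.80    -0.30    -0.15]
  [  -0.20     0.65     0.00]
  [  -0.30    -0.25     0.65]
Cofactors of I−A, C_ij = (−1)^(i+j)·(minor ij) (rows/columns in the sector order above):
  C_11 = (0.65)(0.65) − (0.00)(-0.25) = 0.4225
  C_12 = −[(-0.20)(0.65) − (0.00)(-0.30)] = 0.1300
  C_13 = (-0.20)(-0.25) − (0.65)(-0.30) = 0.2450
  C_21 = −[(-0.30)(0.65) − (-0.15)(-0.25)] = 0.2325
  C_22 = (0.80)(0.65) − (-0.15)(-0.30) = 0.4750
  C_23 = −[(0.80)(-0.25) − (-0.30)(-0.30)] = 0.2900
  C_31 = (-0.30)(0.00) − (-0.15)(0.65) = 0.0975
  C_32 = −[(0.80)(0.00) − (-0.15)(-0.20)] = 0.0300
  C_33 = (0.80)(0.65) − (-0.30)(-0.20) = 0.4600
det(I−A) = Σ_j (I−A)_1j·C_1j = (0.80)(0.4225) + (-0.30)(0.1300) + (-0.15)(0.2450) = 0.26225
adj(I−A) = Cᵀ =
  [ 0.4225   0.2325   0.0975]
  [ 0.1300   0.4750   0.0300]
  [ 0.2450   0.2900   0.4600]
(I − A)⁻¹ = adj(I−A) / det(I−A) ≈
  [   1.6111     0.8866     0.3718]
  [   0.4957     1.8112     0.1144]
  [   0.9342     1.1058     1.7541]
The output multiplier for sector j is the column-j sum of the Leontief inverse (I − A)⁻¹ = adj(I−A) / det(I−A).
Column 3 of adj(I−A): (0.0975, 0.0300, 0.4600); det(I−A) = 0.26225.
m_3 = (0.0975 + 0.0300 + 0.4600) / 0.26225 = 0.5875 / 0.26225 ≈ 2.240.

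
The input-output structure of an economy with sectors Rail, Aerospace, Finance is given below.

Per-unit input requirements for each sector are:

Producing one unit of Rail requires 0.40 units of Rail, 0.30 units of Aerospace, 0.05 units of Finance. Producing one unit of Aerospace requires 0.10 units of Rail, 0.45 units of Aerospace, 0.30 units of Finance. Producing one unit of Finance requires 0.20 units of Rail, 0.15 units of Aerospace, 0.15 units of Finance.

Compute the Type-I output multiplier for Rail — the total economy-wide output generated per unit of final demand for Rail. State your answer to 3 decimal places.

I − A =
  [   0.60    -0.10    -0.20]
  [  -0.30     0.55    -0.15]
  [  -0.05    -0.30     0.85]
Cofactors of I−A, C_ij = (−1)^(i+j)·(minor ij) (rows/columns in the sector order above):
  C_11 = (0.55)(0.85) − (-0.15)(-0.30) = 0.4225
  C_12 = −[(-0.30)(0.85) − (-0.15)(-0.05)] = 0.2625
  C_13 = (-0.30)(-0.30) − (0.55)(-0.05) = 0.1175
  C_21 = −[(-0.10)(0.85) − (-0.20)(-0.30)] = 0.1450
  C_22 = (0.60)(0.85) − (-0.20)(-0.05) = 0.5000
  C_23 = −[(0.60)(-0.30) − (-0.10)(-0.05)] = 0.1850
  C_31 = (-0.10)(-0.15) − (-0.20)(0.55) = 0.1250
  C_32 = −[(0.60)(-0.15) − (-0.20)(-0.30)] = 0.1500
  C_33 = (0.60)(0.55) − (-0.10)(-0.30) = 0.3000
det(I−A) = Σ_j (I−A)_1j·C_1j = (0.60)(0.4225) + (-0.10)(0.2625) + (-0.20)(0.1175) = 0.20375
adj(I−A) = Cᵀ =
  [ 0.4225   0.1450   0.1250]
  [ 0.2625   0.5000   0.1500]
  [ 0.1175   0.1850   0.3000]
(I − A)⁻¹ = adj(I−A) / det(I−A) ≈
  [   2.0736     0.7117     0.6135]
  [   1.2883     2.4540     0.7362]
  [   0.5767     0.9080     1.4724]
The output multiplier for sector j is the column-j sum of the Leontief inverse (I − A)⁻¹ = adj(I−A) / det(I−A).
Column 1 of adj(I−A): (0.4225, 0.2625, 0.1175); det(I−A) = 0.20375.
m_1 = (0.4225 + 0.2625 + 0.1175) / 0.20375 = 0.8025 / 0.20375 ≈ 3.939.

m_1 = 3.939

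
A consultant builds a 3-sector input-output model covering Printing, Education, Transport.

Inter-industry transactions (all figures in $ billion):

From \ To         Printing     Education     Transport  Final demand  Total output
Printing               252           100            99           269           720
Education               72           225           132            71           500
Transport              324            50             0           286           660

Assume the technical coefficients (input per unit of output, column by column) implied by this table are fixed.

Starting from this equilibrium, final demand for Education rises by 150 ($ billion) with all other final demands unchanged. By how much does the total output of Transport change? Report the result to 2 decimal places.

Technical coefficients a_ij = z_ij / X_j:
  a_11 = 252/720 = 0.35, a_21 = 72/720 = 0.10, a_31 = 324/720 = 0.45
  a_12 = 100/500 = 0.20, a_22 = 225/500 = 0.45, a_32 = 50/500 = 0.10
  a_13 = 99/660 = 0.15, a_23 = 132/660 = 0.20, a_33 = 0/660 = 0.00
I − A =
  [   0.65    -0.20    -0.15]
  [  -0.10     0.55    -0.20]
  [  -0.45    -0.10     1.00]
Cofactors of I−A, C_ij = (−1)^(i+j)·(minor ij) (rows/columns in the sector order above):
  C_11 = (0.55)(1.00) − (-0.20)(-0.10) = 0.5300
  C_12 = −[(-0.10)(1.00) − (-0.20)(-0.45)] = 0.1900
  C_13 = (-0.10)(-0.10) − (0.55)(-0.45) = 0.2575
  C_21 = −[(-0.20)(1.00) − (-0.15)(-0.10)] = 0.2150
  C_22 = (0.65)(1.00) − (-0.15)(-0.45) = 0.5825
  C_23 = −[(0.65)(-0.10) − (-0.20)(-0.45)] = 0.1550
  C_31 = (-0.20)(-0.20) − (-0.15)(0.55) = 0.1225
  C_32 = −[(0.65)(-0.20) − (-0.15)(-0.10)] = 0.1450
  C_33 = (0.65)(0.55) − (-0.20)(-0.10) = 0.3375
det(I−A) = Σ_j (I−A)_1j·C_1j = (0.65)(0.5300) + (-0.20)(0.1900) + (-0.15)(0.2575) = 0.267875
adj(I−A) = Cᵀ =
  [ 0.5300   0.2150   0.1225]
  [ 0.1900   0.5825   0.1450]
  [ 0.2575   0.1550   0.3375]
(I − A)⁻¹ = adj(I−A) / det(I−A) ≈
  [   1.9785     0.8026     0.4573]
  [   0.7093     2.1745     0.5413]
  [   0.9613     0.5786     1.2599]
Δx = (I − A)⁻¹ Δd with Δd having +150 in the Education component and 0 elsewhere.
So Δx_3 = L_32 · (+150), where L_32 = adj(I−A)_32 / det(I−A) = 0.1550 / 0.267875.
Δx_3 = 0.1550 × (+150) / 0.267875 = 23.25 / 0.267875 ≈ 86.79.

Δx_3 = 86.79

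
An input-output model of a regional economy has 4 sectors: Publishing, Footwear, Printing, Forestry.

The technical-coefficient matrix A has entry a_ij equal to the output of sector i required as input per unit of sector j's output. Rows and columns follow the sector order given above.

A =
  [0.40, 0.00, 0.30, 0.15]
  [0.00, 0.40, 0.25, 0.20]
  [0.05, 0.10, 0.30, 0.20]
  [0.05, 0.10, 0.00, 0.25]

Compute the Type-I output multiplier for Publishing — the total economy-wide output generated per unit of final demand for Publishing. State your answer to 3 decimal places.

I − A =
  [   0.60     0.00    -0.30    -0.15]
  [   0.00     0.60    -0.25    -0.20]
  [  -0.05    -0.10     0.70    -0.20]
  [  -0.05    -0.10     0.00     0.75]
Compute the cofactors C_ij = (−1)^(i+j)·(3×3 minor ij) of I−A; the adjugate is their transpose:
adj(I−A) = Cᵀ =
  [ 0.277250   0.039000   0.132750   0.101250]
  [ 0.018875   0.295500   0.113625   0.112875]
  [ 0.028500   0.057000   0.253500   0.088500]
  [ 0.021000   0.042000   0.024000   0.228000]
det(I−A) = Σ_j (I−A)_1j·C_1j = (0.60)(0.277250) + (0.00)(0.018875) + (-0.30)(0.028500) + (-0.15)(0.021000) = 0.15465
(I − A)⁻¹ = adj(I−A) / det(I−A) ≈
  [   1.7928     0.2522     0.8584     0.6547]
  [   0.1220     1.9108     0.7347     0.7299]
  [   0.1843     0.3686     1.6392     0.5723]
  [   0.1358     0.2716     0.1552     1.4743]
The output multiplier for sector j is the column-j sum of the Leontief inverse (I − A)⁻¹ = adj(I−A) / det(I−A).
Column 1 of adj(I−A): (0.277250, 0.018875, 0.028500, 0.021000); det(I−A) = 0.15465.
m_1 = (0.277250 + 0.018875 + 0.028500 + 0.021000) / 0.15465 = 0.345625 / 0.15465 ≈ 2.235.

m_1 = 2.235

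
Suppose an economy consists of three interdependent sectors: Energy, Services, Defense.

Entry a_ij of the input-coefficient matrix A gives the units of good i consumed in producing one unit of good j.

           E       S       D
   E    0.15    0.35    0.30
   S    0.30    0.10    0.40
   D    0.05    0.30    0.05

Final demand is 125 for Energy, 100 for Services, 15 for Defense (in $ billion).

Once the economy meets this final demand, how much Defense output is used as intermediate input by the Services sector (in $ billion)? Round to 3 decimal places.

z_DS = 77.796

I − A =
  [   0.85    -0.35    -0.30]
  [  -0.30     0.90    -0.40]
  [  -0.05    -0.30     0.95]
Cofactors of I−A, C_ij = (−1)^(i+j)·(minor ij) (rows/columns in the sector order above):
  C_11 = (0.90)(0.95) − (-0.40)(-0.30) = 0.7350
  C_12 = −[(-0.30)(0.95) − (-0.40)(-0.05)] = 0.3050
  C_13 = (-0.30)(-0.30) − (0.90)(-0.05) = 0.1350
  C_21 = −[(-0.35)(0.95) − (-0.30)(-0.30)] = 0.4225
  C_22 = (0.85)(0.95) − (-0.30)(-0.05) = 0.7925
  C_23 = −[(0.85)(-0.30) − (-0.35)(-0.05)] = 0.2725
  C_31 = (-0.35)(-0.40) − (-0.30)(0.90) = 0.4100
  C_32 = −[(0.85)(-0.40) − (-0.30)(-0.30)] = 0.4300
  C_33 = (0.85)(0.90) − (-0.35)(-0.30) = 0.6600
det(I−A) = Σ_j (I−A)_1j·C_1j = (0.85)(0.7350) + (-0.35)(0.3050) + (-0.30)(0.1350) = 0.4775
adj(I−A) = Cᵀ =
  [ 0.7350   0.4225   0.4100]
  [ 0.3050   0.7925   0.4300]
  [ 0.1350   0.2725   0.6600]
(I − A)⁻¹ = adj(I−A) / det(I−A) ≈
  [   1.5393     0.8848     0.8586]
  [   0.6387     1.6597     0.9005]
  [   0.2827     0.5707     1.3822]
First solve x = (I − A)⁻¹ d = adj(I−A)·d / det(I−A); in particular x_S = (0.3050·125 + 0.7925·100 + 0.4300·15) / 0.4775 = 123.825 / 0.4775 ≈ 259.31937.
Intermediate flow from D to S: z_DS = a_DS · x_S = 0.30 × 123.825 / 0.4775 = 37.1475 / 0.4775 ≈ 77.796.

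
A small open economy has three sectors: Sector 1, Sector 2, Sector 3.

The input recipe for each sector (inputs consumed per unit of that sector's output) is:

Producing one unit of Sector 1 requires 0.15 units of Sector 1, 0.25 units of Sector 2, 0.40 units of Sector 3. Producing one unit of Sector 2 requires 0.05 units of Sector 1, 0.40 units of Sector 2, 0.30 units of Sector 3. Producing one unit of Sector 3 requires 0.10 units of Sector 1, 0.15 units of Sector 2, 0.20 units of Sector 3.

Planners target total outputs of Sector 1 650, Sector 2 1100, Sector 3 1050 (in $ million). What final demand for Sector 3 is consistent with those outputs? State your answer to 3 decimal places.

I − A =
  [   0.85    -0.05    -0.10]
  [  -0.25     0.60    -0.15]
  [  -0.40    -0.30     0.80]
d = (I − A) x:
  d_1 = (+0.85)·650 + (-0.05)·1100 + (-0.10)·1050 = 392.500
  d_2 = (-0.25)·650 + (+0.60)·1100 + (-0.15)·1050 = 340.000
  d_3 = (-0.40)·650 + (-0.30)·1100 + (+0.80)·1050 = 250.000

d_3 = 250.000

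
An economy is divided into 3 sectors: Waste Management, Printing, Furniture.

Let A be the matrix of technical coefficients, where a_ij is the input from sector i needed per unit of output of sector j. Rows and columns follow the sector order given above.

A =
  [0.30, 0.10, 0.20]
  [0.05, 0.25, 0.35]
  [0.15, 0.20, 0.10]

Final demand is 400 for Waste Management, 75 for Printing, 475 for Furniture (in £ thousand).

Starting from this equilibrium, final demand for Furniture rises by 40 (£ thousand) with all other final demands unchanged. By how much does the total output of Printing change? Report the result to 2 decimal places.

I − A =
  [   0.70    -0.10    -0.20]
  [  -0.05     0.75    -0.35]
  [  -0.15    -0.20     0.90]
Cofactors of I−A, C_ij = (−1)^(i+j)·(minor ij) (rows/columns in the sector order above):
  C_11 = (0.75)(0.90) − (-0.35)(-0.20) = 0.6050
  C_12 = −[(-0.05)(0.90) − (-0.35)(-0.15)] = 0.0975
  C_13 = (-0.05)(-0.20) − (0.75)(-0.15) = 0.1225
  C_21 = −[(-0.10)(0.90) − (-0.20)(-0.20)] = 0.1300
  C_22 = (0.70)(0.90) − (-0.20)(-0.15) = 0.6000
  C_23 = −[(0.70)(-0.20) − (-0.10)(-0.15)] = 0.1550
  C_31 = (-0.10)(-0.35) − (-0.20)(0.75) = 0.1850
  C_32 = −[(0.70)(-0.35) − (-0.20)(-0.05)] = 0.2550
  C_33 = (0.70)(0.75) − (-0.10)(-0.05) = 0.5200
det(I−A) = Σ_j (I−A)_1j·C_1j = (0.70)(0.6050) + (-0.10)(0.0975) + (-0.20)(0.1225) = 0.38925
adj(I−A) = Cᵀ =
  [ 0.6050   0.1300   0.1850]
  [ 0.0975   0.6000   0.2550]
  [ 0.1225   0.1550   0.5200]
(I − A)⁻¹ = adj(I−A) / det(I−A) ≈
  [   1.5543     0.3340     0.4753]
  [   0.2505     1.5414     0.6551]
  [   0.3147     0.3982     1.3359]
Δx = (I − A)⁻¹ Δd with Δd having +40 in the Furniture component and 0 elsewhere.
So Δx_P = L_PF · (+40), where L_PF = adj(I−A)_PF / det(I−A) = 0.2550 / 0.38925.
Δx_P = 0.2550 × (+40) / 0.38925 = 10.20 / 0.38925 ≈ 26.20.

Δx_P = 26.20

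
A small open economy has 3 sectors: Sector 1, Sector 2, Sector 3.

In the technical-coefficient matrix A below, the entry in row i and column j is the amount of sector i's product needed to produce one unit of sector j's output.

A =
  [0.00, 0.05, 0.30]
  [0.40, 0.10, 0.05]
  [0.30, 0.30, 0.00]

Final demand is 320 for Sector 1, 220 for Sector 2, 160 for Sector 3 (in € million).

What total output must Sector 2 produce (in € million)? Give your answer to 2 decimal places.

x_2 = 482.03

I − A =
  [   1.00    -0.05    -0.30]
  [  -0.40     0.90    -0.05]
  [  -0.30    -0.30     1.00]
Cofactors of I−A, C_ij = (−1)^(i+j)·(minor ij) (rows/columns in the sector order above):
  C_11 = (0.90)(1.00) − (-0.05)(-0.30) = 0.8850
  C_12 = −[(-0.40)(1.00) − (-0.05)(-0.30)] = 0.4150
  C_13 = (-0.40)(-0.30) − (0.90)(-0.30) = 0.3900
  C_21 = −[(-0.05)(1.00) − (-0.30)(-0.30)] = 0.1400
  C_22 = (1.00)(1.00) − (-0.30)(-0.30) = 0.9100
  C_23 = −[(1.00)(-0.30) − (-0.05)(-0.30)] = 0.3150
  C_31 = (-0.05)(-0.05) − (-0.30)(0.90) = 0.2725
  C_32 = −[(1.00)(-0.05) − (-0.30)(-0.40)] = 0.1700
  C_33 = (1.00)(0.90) − (-0.05)(-0.40) = 0.8800
det(I−A) = Σ_j (I−A)_1j·C_1j = (1.00)(0.8850) + (-0.05)(0.4150) + (-0.30)(0.3900) = 0.74725
adj(I−A) = Cᵀ =
  [ 0.8850   0.1400   0.2725]
  [ 0.4150   0.9100   0.1700]
  [ 0.3900   0.3150   0.8800]
(I − A)⁻¹ = adj(I−A) / det(I−A) ≈
  [   1.1843     0.1874     0.3647]
  [   0.5554     1.2178     0.2275]
  [   0.5219     0.4215     1.1777]
x = (I − A)⁻¹ d = adj(I−A)·d / det(I−A), with det(I−A) = 0.74725:
  x_1 = (0.8850·320 + 0.1400·220 + 0.2725·160) / 0.74725 = 357.60 / 0.74725 ≈ 478.55
  x_2 = (0.4150·320 + 0.9100·220 + 0.1700·160) / 0.74725 = 360.20 / 0.74725 ≈ 482.03
  x_3 = (0.3900·320 + 0.3150·220 + 0.8800·160) / 0.74725 = 334.90 / 0.74725 ≈ 448.18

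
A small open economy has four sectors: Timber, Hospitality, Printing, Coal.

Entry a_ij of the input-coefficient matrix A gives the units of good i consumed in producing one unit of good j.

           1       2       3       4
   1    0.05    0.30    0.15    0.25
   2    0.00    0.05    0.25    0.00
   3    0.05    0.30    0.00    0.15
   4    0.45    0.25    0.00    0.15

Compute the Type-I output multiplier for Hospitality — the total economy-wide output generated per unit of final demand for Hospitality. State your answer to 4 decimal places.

I − A =
  [   0.95    -0.30    -0.15    -0.25]
  [   0.00     0.95    -0.25     0.00]
  [  -0.05    -0.30     1.00    -0.15]
  [  -0.45    -0.25     0.00     0.85]
Compute the cofactors C_ij = (−1)^(i+j)·(3×3 minor ij) of I−A; the adjugate is their transpose:
adj(I−A) = Cᵀ =
  [ 0.734375   0.361375   0.200500   0.251375]
  [ 0.027500   0.678500   0.173750   0.038750]
  [ 0.104500   0.280250   0.660250   0.147250]
  [ 0.396875   0.390875   0.157250   0.820375]
det(I−A) = Σ_j (I−A)_1j·C_1j = (0.95)(0.734375) + (-0.30)(0.027500) + (-0.15)(0.104500) + (-0.25)(0.396875) = 0.5745125
(I − A)⁻¹ = adj(I−A) / det(I−A) ≈
  [   1.27826     0.62901     0.34899     0.43754]
  [   0.04787     1.18100     0.30243     0.06745]
  [   0.18189     0.48780     1.14924     0.25630]
  [   0.69080     0.68036     0.27371     1.42795]
The output multiplier for sector j is the column-j sum of the Leontief inverse (I − A)⁻¹ = adj(I−A) / det(I−A).
Column 2 of adj(I−A): (0.361375, 0.678500, 0.280250, 0.390875); det(I−A) = 0.5745125.
m_2 = (0.361375 + 0.678500 + 0.280250 + 0.390875) / 0.5745125 = 1.711 / 0.5745125 ≈ 2.9782.

m_2 = 2.9782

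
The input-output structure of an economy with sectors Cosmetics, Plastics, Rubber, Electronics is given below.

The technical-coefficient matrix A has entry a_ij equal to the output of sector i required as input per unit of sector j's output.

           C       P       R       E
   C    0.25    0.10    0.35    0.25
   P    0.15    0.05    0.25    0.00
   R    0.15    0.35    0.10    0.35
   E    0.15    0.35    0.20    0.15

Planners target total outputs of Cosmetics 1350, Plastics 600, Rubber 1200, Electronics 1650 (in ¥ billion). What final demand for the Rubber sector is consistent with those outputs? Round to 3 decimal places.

d_R = 90.000

I − A =
  [   0.75    -0.10    -0.35    -0.25]
  [  -0.15     0.95    -0.25     0.00]
  [  -0.15    -0.35     0.90    -0.35]
  [  -0.15    -0.35    -0.20     0.85]
d = (I − A) x:
  d_C = (+0.75)·1350 + (-0.10)·600 + (-0.35)·1200 + (-0.25)·1650 = 120.000
  d_P = (-0.15)·1350 + (+0.95)·600 + (-0.25)·1200 + (+0.00)·1650 = 67.500
  d_R = (-0.15)·1350 + (-0.35)·600 + (+0.90)·1200 + (-0.35)·1650 = 90.000
  d_E = (-0.15)·1350 + (-0.35)·600 + (-0.20)·1200 + (+0.85)·1650 = 750.000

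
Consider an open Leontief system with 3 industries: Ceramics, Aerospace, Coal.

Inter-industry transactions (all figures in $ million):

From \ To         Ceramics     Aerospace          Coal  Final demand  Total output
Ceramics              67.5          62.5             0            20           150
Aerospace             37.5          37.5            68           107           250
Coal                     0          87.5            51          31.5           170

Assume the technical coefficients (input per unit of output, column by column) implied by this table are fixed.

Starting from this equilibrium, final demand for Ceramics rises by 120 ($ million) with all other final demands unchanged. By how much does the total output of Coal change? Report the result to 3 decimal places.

Δx_3 = 50.847

Technical coefficients a_ij = z_ij / X_j:
  a_11 = 67.5/150 = 0.45, a_21 = 37.5/150 = 0.25, a_31 = 0/150 = 0.00
  a_12 = 62.5/250 = 0.25, a_22 = 37.5/250 = 0.15, a_32 = 87.5/250 = 0.35
  a_13 = 0/170 = 0.00, a_23 = 68/170 = 0.40, a_33 = 51/170 = 0.30
I − A =
  [   0.55    -0.25     0.00]
  [  -0.25     0.85    -0.40]
  [   0.00    -0.35     0.70]
Cofactors of I−A, C_ij = (−1)^(i+j)·(minor ij) (rows/columns in the sector order above):
  C_11 = (0.85)(0.70) − (-0.40)(-0.35) = 0.4550
  C_12 = −[(-0.25)(0.70) − (-0.40)(0.00)] = 0.1750
  C_13 = (-0.25)(-0.35) − (0.85)(0.00) = 0.0875
  C_21 = −[(-0.25)(0.70) − (0.00)(-0.35)] = 0.1750
  C_22 = (0.55)(0.70) − (0.00)(0.00) = 0.3850
  C_23 = −[(0.55)(-0.35) − (-0.25)(0.00)] = 0.1925
  C_31 = (-0.25)(-0.40) − (0.00)(0.85) = 0.1000
  C_32 = −[(0.55)(-0.40) − (0.00)(-0.25)] = 0.2200
  C_33 = (0.55)(0.85) − (-0.25)(-0.25) = 0.4050
det(I−A) = Σ_j (I−A)_1j·C_1j = (0.55)(0.4550) + (-0.25)(0.1750) + (0.00)(0.0875) = 0.2065
adj(I−A) = Cᵀ =
  [ 0.4550   0.1750   0.1000]
  [ 0.1750   0.3850   0.2200]
  [ 0.0875   0.1925   0.4050]
(I − A)⁻¹ = adj(I−A) / det(I−A) ≈
  [   2.2034     0.8475     0.4843]
  [   0.8475     1.8644     1.0654]
  [   0.4237     0.9322     1.9613]
Δx = (I − A)⁻¹ Δd with Δd having +120 in the Ceramics component and 0 elsewhere.
So Δx_3 = L_31 · (+120), where L_31 = adj(I−A)_31 / det(I−A) = 0.0875 / 0.2065.
Δx_3 = 0.0875 × (+120) / 0.2065 = 10.50 / 0.2065 ≈ 50.847.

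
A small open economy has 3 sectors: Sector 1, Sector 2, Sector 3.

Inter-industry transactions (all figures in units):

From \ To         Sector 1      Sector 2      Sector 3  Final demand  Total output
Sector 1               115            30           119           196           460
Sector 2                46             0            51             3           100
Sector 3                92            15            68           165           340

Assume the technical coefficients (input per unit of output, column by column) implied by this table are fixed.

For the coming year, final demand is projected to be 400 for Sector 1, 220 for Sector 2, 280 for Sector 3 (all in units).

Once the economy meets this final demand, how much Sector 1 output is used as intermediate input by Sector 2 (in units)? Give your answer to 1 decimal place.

Technical coefficients a_ij = z_ij / X_j:
  a_11 = 115/460 = 0.25, a_21 = 46/460 = 0.10, a_31 = 92/460 = 0.20
  a_12 = 30/100 = 0.30, a_22 = 0/100 = 0.00, a_32 = 15/100 = 0.15
  a_13 = 119/340 = 0.35, a_23 = 51/340 = 0.15, a_33 = 68/340 = 0.20
I − A =
  [   0.75    -0.30    -0.35]
  [  -0.10     1.00    -0.15]
  [  -0.20    -0.15     0.80]
Cofactors of I−A, C_ij = (−1)^(i+j)·(minor ij) (rows/columns in the sector order above):
  C_11 = (1.00)(0.80) − (-0.15)(-0.15) = 0.7775
  C_12 = −[(-0.10)(0.80) − (-0.15)(-0.20)] = 0.1100
  C_13 = (-0.10)(-0.15) − (1.00)(-0.20) = 0.2150
  C_21 = −[(-0.30)(0.80) − (-0.35)(-0.15)] = 0.2925
  C_22 = (0.75)(0.80) − (-0.35)(-0.20) = 0.5300
  C_23 = −[(0.75)(-0.15) − (-0.30)(-0.20)] = 0.1725
  C_31 = (-0.30)(-0.15) − (-0.35)(1.00) = 0.3950
  C_32 = −[(0.75)(-0.15) − (-0.35)(-0.10)] = 0.1475
  C_33 = (0.75)(1.00) − (-0.30)(-0.10) = 0.7200
det(I−A) = Σ_j (I−A)_1j·C_1j = (0.75)(0.7775) + (-0.30)(0.1100) + (-0.35)(0.2150) = 0.474875
adj(I−A) = Cᵀ =
  [ 0.7775   0.2925   0.3950]
  [ 0.1100   0.5300   0.1475]
  [ 0.2150   0.1725   0.7200]
(I − A)⁻¹ = adj(I−A) / det(I−A) ≈
  [   1.6373     0.6160     0.8318]
  [   0.2316     1.1161     0.3106]
  [   0.4528     0.3633     1.5162]
First solve x = (I − A)⁻¹ d = adj(I−A)·d / det(I−A); in particular x_2 = (0.1100·400 + 0.5300·220 + 0.1475·280) / 0.474875 = 201.90 / 0.474875 ≈ 425.165.
Intermediate flow from 1 to 2: z_12 = a_12 · x_2 = 0.30 × 201.90 / 0.474875 = 60.57 / 0.474875 ≈ 127.5.

z_12 = 127.5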